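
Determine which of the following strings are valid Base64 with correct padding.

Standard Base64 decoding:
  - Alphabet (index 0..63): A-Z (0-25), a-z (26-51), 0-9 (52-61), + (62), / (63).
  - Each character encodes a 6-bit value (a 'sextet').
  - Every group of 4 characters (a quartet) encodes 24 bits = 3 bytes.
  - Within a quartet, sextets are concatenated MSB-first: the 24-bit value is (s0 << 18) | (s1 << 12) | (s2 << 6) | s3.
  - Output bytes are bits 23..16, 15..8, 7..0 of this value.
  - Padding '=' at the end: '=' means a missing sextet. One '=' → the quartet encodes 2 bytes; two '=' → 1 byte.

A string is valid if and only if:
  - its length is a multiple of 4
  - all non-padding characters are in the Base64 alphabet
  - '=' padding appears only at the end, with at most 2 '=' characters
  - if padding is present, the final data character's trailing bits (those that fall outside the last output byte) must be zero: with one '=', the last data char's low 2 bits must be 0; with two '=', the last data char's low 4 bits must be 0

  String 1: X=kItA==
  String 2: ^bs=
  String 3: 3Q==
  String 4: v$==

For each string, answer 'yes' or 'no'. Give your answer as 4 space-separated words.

Answer: no no yes no

Derivation:
String 1: 'X=kItA==' → invalid (bad char(s): ['=']; '=' in middle)
String 2: '^bs=' → invalid (bad char(s): ['^'])
String 3: '3Q==' → valid
String 4: 'v$==' → invalid (bad char(s): ['$'])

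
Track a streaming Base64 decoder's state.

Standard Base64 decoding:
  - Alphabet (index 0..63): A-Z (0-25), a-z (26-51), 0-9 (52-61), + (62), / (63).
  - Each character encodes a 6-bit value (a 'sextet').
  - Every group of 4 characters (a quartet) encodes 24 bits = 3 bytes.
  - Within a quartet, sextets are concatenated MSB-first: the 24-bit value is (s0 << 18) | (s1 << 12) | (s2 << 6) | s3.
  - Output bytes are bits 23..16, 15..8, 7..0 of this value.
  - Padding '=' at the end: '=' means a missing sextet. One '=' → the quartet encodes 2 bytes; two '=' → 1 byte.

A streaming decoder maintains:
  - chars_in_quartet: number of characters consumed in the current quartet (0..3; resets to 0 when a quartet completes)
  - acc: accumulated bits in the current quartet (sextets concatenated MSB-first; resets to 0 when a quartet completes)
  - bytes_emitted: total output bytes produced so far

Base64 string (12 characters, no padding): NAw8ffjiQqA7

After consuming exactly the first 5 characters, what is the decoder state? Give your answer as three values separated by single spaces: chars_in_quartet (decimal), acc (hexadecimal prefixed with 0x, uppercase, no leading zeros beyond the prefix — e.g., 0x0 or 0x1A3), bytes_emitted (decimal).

After char 0 ('N'=13): chars_in_quartet=1 acc=0xD bytes_emitted=0
After char 1 ('A'=0): chars_in_quartet=2 acc=0x340 bytes_emitted=0
After char 2 ('w'=48): chars_in_quartet=3 acc=0xD030 bytes_emitted=0
After char 3 ('8'=60): chars_in_quartet=4 acc=0x340C3C -> emit 34 0C 3C, reset; bytes_emitted=3
After char 4 ('f'=31): chars_in_quartet=1 acc=0x1F bytes_emitted=3

Answer: 1 0x1F 3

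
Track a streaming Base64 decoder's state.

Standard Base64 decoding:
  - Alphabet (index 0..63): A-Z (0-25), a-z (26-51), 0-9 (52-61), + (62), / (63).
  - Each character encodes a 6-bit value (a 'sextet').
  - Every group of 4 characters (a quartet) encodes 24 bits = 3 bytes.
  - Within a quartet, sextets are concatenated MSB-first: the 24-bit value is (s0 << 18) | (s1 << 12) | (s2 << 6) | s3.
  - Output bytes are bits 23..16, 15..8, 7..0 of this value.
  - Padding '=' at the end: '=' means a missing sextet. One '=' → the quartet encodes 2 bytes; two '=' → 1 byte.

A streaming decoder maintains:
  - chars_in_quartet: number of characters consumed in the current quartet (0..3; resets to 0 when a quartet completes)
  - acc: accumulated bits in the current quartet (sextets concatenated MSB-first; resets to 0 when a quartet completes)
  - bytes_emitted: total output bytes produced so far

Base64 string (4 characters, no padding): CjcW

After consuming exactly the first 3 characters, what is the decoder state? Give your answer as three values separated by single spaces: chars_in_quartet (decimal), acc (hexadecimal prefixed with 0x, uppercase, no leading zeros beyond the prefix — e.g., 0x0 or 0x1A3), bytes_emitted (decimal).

After char 0 ('C'=2): chars_in_quartet=1 acc=0x2 bytes_emitted=0
After char 1 ('j'=35): chars_in_quartet=2 acc=0xA3 bytes_emitted=0
After char 2 ('c'=28): chars_in_quartet=3 acc=0x28DC bytes_emitted=0

Answer: 3 0x28DC 0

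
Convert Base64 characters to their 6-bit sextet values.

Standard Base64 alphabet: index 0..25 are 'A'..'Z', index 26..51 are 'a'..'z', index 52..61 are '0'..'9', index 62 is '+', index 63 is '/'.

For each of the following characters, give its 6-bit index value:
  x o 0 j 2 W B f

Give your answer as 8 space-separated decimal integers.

Answer: 49 40 52 35 54 22 1 31

Derivation:
'x': a..z range, 26 + ord('x') − ord('a') = 49
'o': a..z range, 26 + ord('o') − ord('a') = 40
'0': 0..9 range, 52 + ord('0') − ord('0') = 52
'j': a..z range, 26 + ord('j') − ord('a') = 35
'2': 0..9 range, 52 + ord('2') − ord('0') = 54
'W': A..Z range, ord('W') − ord('A') = 22
'B': A..Z range, ord('B') − ord('A') = 1
'f': a..z range, 26 + ord('f') − ord('a') = 31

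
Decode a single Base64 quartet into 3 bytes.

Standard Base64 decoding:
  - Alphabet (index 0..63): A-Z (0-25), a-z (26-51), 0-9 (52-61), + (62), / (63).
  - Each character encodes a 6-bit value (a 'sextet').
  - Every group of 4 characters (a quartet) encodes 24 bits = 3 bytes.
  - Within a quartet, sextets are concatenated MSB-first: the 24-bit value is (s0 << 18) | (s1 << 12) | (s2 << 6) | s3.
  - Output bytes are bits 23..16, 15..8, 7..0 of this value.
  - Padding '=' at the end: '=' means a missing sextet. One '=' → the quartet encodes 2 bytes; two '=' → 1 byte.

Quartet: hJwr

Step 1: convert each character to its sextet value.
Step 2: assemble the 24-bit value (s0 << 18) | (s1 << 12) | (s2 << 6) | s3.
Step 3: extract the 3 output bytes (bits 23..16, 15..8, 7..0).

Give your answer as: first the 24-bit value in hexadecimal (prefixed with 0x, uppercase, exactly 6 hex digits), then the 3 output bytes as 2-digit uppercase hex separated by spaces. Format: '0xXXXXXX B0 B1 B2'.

Answer: 0x849C2B 84 9C 2B

Derivation:
Sextets: h=33, J=9, w=48, r=43
24-bit: (33<<18) | (9<<12) | (48<<6) | 43
      = 0x840000 | 0x009000 | 0x000C00 | 0x00002B
      = 0x849C2B
Bytes: (v>>16)&0xFF=84, (v>>8)&0xFF=9C, v&0xFF=2B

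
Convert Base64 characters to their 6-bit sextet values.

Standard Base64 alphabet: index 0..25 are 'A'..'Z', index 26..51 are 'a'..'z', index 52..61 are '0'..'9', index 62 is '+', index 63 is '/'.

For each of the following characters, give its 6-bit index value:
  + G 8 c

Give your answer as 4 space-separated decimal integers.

'+': index 62
'G': A..Z range, ord('G') − ord('A') = 6
'8': 0..9 range, 52 + ord('8') − ord('0') = 60
'c': a..z range, 26 + ord('c') − ord('a') = 28

Answer: 62 6 60 28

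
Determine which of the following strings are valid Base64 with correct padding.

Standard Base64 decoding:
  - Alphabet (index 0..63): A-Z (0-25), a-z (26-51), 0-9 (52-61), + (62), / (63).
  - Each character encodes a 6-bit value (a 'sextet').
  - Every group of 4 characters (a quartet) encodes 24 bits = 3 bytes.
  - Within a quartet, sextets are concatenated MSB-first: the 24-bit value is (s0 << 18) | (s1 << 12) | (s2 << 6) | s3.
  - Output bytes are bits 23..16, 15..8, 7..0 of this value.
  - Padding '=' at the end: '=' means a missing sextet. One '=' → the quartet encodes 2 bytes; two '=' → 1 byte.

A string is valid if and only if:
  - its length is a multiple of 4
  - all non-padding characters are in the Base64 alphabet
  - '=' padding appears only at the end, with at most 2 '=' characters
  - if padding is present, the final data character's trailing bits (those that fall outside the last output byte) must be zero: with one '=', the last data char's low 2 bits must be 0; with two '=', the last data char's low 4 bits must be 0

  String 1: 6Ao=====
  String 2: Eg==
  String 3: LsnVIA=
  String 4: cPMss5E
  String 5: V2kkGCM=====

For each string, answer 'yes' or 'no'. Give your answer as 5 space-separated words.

String 1: '6Ao=====' → invalid (5 pad chars (max 2))
String 2: 'Eg==' → valid
String 3: 'LsnVIA=' → invalid (len=7 not mult of 4)
String 4: 'cPMss5E' → invalid (len=7 not mult of 4)
String 5: 'V2kkGCM=====' → invalid (5 pad chars (max 2))

Answer: no yes no no no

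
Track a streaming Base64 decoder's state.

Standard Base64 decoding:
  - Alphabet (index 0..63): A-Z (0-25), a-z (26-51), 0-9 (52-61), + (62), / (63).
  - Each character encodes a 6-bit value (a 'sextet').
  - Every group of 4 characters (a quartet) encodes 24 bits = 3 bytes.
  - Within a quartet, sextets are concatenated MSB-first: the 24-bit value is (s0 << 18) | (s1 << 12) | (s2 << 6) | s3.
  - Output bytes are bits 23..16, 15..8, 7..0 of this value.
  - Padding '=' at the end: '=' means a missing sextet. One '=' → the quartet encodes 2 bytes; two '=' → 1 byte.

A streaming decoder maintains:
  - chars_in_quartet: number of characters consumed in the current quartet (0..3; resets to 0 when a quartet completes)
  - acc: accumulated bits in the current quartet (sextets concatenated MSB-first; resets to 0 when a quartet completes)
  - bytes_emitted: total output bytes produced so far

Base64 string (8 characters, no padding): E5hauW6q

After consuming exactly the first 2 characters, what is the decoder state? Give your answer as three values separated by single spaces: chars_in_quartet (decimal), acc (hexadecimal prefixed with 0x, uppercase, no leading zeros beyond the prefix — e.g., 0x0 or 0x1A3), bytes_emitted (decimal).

After char 0 ('E'=4): chars_in_quartet=1 acc=0x4 bytes_emitted=0
After char 1 ('5'=57): chars_in_quartet=2 acc=0x139 bytes_emitted=0

Answer: 2 0x139 0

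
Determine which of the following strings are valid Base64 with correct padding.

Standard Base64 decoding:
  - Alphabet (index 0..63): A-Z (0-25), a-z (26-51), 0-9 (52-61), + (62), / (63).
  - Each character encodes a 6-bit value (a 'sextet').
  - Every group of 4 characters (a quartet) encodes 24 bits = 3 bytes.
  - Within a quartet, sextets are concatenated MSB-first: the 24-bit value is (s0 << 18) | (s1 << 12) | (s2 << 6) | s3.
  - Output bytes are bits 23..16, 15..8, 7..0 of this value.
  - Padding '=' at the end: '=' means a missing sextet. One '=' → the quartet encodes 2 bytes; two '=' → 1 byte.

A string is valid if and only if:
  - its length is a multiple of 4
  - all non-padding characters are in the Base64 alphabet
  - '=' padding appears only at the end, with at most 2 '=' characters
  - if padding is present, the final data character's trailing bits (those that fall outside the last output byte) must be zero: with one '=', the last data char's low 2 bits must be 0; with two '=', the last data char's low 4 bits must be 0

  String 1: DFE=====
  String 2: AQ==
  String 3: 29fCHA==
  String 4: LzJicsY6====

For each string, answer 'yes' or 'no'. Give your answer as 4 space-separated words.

String 1: 'DFE=====' → invalid (5 pad chars (max 2))
String 2: 'AQ==' → valid
String 3: '29fCHA==' → valid
String 4: 'LzJicsY6====' → invalid (4 pad chars (max 2))

Answer: no yes yes no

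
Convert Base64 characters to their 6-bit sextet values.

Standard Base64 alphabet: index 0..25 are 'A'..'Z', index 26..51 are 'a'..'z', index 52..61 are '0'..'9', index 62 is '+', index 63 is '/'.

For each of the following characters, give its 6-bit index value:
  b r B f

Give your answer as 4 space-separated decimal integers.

'b': a..z range, 26 + ord('b') − ord('a') = 27
'r': a..z range, 26 + ord('r') − ord('a') = 43
'B': A..Z range, ord('B') − ord('A') = 1
'f': a..z range, 26 + ord('f') − ord('a') = 31

Answer: 27 43 1 31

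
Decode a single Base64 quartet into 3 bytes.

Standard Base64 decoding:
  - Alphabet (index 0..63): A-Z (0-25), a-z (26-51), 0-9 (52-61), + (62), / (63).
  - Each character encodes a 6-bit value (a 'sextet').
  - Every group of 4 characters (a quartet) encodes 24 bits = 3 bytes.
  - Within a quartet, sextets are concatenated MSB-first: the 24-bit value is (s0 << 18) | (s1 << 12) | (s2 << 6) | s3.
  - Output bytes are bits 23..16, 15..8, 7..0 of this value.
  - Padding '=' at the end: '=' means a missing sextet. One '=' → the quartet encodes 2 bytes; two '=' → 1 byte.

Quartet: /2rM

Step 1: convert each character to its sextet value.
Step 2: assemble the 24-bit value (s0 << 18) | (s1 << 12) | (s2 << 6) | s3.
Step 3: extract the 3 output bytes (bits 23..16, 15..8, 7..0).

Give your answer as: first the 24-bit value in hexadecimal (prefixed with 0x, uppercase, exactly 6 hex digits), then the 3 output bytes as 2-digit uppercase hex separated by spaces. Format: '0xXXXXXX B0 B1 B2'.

Sextets: /=63, 2=54, r=43, M=12
24-bit: (63<<18) | (54<<12) | (43<<6) | 12
      = 0xFC0000 | 0x036000 | 0x000AC0 | 0x00000C
      = 0xFF6ACC
Bytes: (v>>16)&0xFF=FF, (v>>8)&0xFF=6A, v&0xFF=CC

Answer: 0xFF6ACC FF 6A CC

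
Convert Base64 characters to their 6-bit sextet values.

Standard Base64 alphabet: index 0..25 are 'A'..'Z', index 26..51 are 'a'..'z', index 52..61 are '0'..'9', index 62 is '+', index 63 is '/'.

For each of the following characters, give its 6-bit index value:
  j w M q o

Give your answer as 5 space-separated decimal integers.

Answer: 35 48 12 42 40

Derivation:
'j': a..z range, 26 + ord('j') − ord('a') = 35
'w': a..z range, 26 + ord('w') − ord('a') = 48
'M': A..Z range, ord('M') − ord('A') = 12
'q': a..z range, 26 + ord('q') − ord('a') = 42
'o': a..z range, 26 + ord('o') − ord('a') = 40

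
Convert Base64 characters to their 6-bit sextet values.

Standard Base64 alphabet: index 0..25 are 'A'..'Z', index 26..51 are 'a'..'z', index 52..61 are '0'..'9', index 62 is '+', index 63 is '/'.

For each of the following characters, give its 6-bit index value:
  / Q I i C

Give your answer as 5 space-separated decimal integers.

'/': index 63
'Q': A..Z range, ord('Q') − ord('A') = 16
'I': A..Z range, ord('I') − ord('A') = 8
'i': a..z range, 26 + ord('i') − ord('a') = 34
'C': A..Z range, ord('C') − ord('A') = 2

Answer: 63 16 8 34 2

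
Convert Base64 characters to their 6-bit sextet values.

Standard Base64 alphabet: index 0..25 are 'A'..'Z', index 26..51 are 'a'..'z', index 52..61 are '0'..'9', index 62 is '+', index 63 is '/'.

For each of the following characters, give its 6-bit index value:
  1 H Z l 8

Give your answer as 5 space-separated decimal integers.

'1': 0..9 range, 52 + ord('1') − ord('0') = 53
'H': A..Z range, ord('H') − ord('A') = 7
'Z': A..Z range, ord('Z') − ord('A') = 25
'l': a..z range, 26 + ord('l') − ord('a') = 37
'8': 0..9 range, 52 + ord('8') − ord('0') = 60

Answer: 53 7 25 37 60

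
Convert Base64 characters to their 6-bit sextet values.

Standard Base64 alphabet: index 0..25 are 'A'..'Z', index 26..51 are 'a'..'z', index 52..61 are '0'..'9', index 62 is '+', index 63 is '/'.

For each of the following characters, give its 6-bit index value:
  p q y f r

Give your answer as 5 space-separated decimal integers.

Answer: 41 42 50 31 43

Derivation:
'p': a..z range, 26 + ord('p') − ord('a') = 41
'q': a..z range, 26 + ord('q') − ord('a') = 42
'y': a..z range, 26 + ord('y') − ord('a') = 50
'f': a..z range, 26 + ord('f') − ord('a') = 31
'r': a..z range, 26 + ord('r') − ord('a') = 43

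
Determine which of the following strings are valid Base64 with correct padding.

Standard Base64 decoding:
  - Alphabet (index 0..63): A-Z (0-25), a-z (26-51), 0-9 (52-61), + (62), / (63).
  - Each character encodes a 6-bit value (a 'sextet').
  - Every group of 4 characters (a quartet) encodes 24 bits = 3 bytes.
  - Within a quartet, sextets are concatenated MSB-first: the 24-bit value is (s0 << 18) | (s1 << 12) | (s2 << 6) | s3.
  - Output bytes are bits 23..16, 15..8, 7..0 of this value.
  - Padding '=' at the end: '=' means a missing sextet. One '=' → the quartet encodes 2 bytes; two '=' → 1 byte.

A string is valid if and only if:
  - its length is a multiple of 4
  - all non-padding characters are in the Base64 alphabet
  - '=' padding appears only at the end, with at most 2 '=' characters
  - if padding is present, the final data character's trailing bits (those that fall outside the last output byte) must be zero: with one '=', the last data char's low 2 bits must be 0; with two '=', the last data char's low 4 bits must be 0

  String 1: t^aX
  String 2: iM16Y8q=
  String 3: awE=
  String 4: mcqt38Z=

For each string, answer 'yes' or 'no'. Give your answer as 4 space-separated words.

Answer: no no yes no

Derivation:
String 1: 't^aX' → invalid (bad char(s): ['^'])
String 2: 'iM16Y8q=' → invalid (bad trailing bits)
String 3: 'awE=' → valid
String 4: 'mcqt38Z=' → invalid (bad trailing bits)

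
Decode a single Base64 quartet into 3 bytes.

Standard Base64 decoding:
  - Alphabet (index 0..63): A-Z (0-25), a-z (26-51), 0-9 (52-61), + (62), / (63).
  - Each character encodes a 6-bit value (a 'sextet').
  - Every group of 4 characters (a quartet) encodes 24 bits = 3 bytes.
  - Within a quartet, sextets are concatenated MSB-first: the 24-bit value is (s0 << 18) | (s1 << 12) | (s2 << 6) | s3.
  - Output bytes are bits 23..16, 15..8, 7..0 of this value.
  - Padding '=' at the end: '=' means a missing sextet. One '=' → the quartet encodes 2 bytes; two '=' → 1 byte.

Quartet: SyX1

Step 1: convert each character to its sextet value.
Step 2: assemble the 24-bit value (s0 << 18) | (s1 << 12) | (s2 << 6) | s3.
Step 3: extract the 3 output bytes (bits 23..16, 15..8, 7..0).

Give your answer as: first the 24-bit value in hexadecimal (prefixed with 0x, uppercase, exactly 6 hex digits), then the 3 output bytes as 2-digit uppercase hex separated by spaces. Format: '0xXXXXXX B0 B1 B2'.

Sextets: S=18, y=50, X=23, 1=53
24-bit: (18<<18) | (50<<12) | (23<<6) | 53
      = 0x480000 | 0x032000 | 0x0005C0 | 0x000035
      = 0x4B25F5
Bytes: (v>>16)&0xFF=4B, (v>>8)&0xFF=25, v&0xFF=F5

Answer: 0x4B25F5 4B 25 F5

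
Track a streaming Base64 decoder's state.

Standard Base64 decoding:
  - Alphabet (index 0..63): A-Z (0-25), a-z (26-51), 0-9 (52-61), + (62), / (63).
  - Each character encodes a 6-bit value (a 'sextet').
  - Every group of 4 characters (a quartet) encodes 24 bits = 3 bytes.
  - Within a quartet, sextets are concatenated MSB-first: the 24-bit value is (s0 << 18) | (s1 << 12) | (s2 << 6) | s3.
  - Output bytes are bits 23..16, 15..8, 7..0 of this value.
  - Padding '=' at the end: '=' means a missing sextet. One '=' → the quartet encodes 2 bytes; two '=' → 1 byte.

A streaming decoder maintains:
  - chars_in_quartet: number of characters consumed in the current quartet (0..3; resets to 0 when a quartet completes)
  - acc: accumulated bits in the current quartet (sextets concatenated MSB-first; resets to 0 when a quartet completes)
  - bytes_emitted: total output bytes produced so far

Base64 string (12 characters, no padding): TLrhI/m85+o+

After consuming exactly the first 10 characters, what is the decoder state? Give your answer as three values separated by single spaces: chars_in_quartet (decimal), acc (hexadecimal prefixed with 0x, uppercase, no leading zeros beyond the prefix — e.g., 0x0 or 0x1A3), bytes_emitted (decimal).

Answer: 2 0xE7E 6

Derivation:
After char 0 ('T'=19): chars_in_quartet=1 acc=0x13 bytes_emitted=0
After char 1 ('L'=11): chars_in_quartet=2 acc=0x4CB bytes_emitted=0
After char 2 ('r'=43): chars_in_quartet=3 acc=0x132EB bytes_emitted=0
After char 3 ('h'=33): chars_in_quartet=4 acc=0x4CBAE1 -> emit 4C BA E1, reset; bytes_emitted=3
After char 4 ('I'=8): chars_in_quartet=1 acc=0x8 bytes_emitted=3
After char 5 ('/'=63): chars_in_quartet=2 acc=0x23F bytes_emitted=3
After char 6 ('m'=38): chars_in_quartet=3 acc=0x8FE6 bytes_emitted=3
After char 7 ('8'=60): chars_in_quartet=4 acc=0x23F9BC -> emit 23 F9 BC, reset; bytes_emitted=6
After char 8 ('5'=57): chars_in_quartet=1 acc=0x39 bytes_emitted=6
After char 9 ('+'=62): chars_in_quartet=2 acc=0xE7E bytes_emitted=6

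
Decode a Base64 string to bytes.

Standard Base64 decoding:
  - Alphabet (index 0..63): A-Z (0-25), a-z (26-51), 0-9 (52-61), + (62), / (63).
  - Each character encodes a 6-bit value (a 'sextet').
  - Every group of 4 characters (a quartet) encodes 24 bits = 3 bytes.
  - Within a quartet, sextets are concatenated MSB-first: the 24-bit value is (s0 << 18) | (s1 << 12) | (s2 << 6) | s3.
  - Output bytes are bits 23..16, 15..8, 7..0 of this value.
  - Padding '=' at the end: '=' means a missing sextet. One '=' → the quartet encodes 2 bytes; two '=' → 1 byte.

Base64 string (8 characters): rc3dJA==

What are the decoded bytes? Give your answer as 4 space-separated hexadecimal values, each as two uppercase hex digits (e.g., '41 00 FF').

Answer: AD CD DD 24

Derivation:
After char 0 ('r'=43): chars_in_quartet=1 acc=0x2B bytes_emitted=0
After char 1 ('c'=28): chars_in_quartet=2 acc=0xADC bytes_emitted=0
After char 2 ('3'=55): chars_in_quartet=3 acc=0x2B737 bytes_emitted=0
After char 3 ('d'=29): chars_in_quartet=4 acc=0xADCDDD -> emit AD CD DD, reset; bytes_emitted=3
After char 4 ('J'=9): chars_in_quartet=1 acc=0x9 bytes_emitted=3
After char 5 ('A'=0): chars_in_quartet=2 acc=0x240 bytes_emitted=3
Padding '==': partial quartet acc=0x240 -> emit 24; bytes_emitted=4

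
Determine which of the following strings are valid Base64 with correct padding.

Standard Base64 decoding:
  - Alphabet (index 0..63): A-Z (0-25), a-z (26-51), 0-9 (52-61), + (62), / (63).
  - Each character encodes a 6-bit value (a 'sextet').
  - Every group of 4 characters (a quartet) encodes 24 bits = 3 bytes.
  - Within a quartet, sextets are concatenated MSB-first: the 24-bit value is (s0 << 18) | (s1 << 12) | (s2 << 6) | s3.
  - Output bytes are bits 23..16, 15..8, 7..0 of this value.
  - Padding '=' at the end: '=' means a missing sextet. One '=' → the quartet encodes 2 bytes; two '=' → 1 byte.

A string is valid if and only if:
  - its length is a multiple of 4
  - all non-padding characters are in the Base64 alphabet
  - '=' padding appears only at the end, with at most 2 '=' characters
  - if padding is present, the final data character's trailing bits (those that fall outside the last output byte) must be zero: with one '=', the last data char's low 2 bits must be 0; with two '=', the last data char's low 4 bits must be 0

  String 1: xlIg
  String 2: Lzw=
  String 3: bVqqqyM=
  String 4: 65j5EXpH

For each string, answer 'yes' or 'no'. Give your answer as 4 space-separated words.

Answer: yes yes yes yes

Derivation:
String 1: 'xlIg' → valid
String 2: 'Lzw=' → valid
String 3: 'bVqqqyM=' → valid
String 4: '65j5EXpH' → valid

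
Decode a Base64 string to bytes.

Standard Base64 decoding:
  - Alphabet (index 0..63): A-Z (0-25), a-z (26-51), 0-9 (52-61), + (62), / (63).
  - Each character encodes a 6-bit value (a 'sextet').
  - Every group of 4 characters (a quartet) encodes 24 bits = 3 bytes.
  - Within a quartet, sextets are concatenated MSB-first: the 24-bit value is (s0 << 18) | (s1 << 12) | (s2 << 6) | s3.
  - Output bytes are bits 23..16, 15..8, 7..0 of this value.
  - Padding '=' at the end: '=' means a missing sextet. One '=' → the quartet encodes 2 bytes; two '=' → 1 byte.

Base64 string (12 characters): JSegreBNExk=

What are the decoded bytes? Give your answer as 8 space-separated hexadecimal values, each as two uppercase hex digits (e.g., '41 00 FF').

Answer: 25 27 A0 AD E0 4D 13 19

Derivation:
After char 0 ('J'=9): chars_in_quartet=1 acc=0x9 bytes_emitted=0
After char 1 ('S'=18): chars_in_quartet=2 acc=0x252 bytes_emitted=0
After char 2 ('e'=30): chars_in_quartet=3 acc=0x949E bytes_emitted=0
After char 3 ('g'=32): chars_in_quartet=4 acc=0x2527A0 -> emit 25 27 A0, reset; bytes_emitted=3
After char 4 ('r'=43): chars_in_quartet=1 acc=0x2B bytes_emitted=3
After char 5 ('e'=30): chars_in_quartet=2 acc=0xADE bytes_emitted=3
After char 6 ('B'=1): chars_in_quartet=3 acc=0x2B781 bytes_emitted=3
After char 7 ('N'=13): chars_in_quartet=4 acc=0xADE04D -> emit AD E0 4D, reset; bytes_emitted=6
After char 8 ('E'=4): chars_in_quartet=1 acc=0x4 bytes_emitted=6
After char 9 ('x'=49): chars_in_quartet=2 acc=0x131 bytes_emitted=6
After char 10 ('k'=36): chars_in_quartet=3 acc=0x4C64 bytes_emitted=6
Padding '=': partial quartet acc=0x4C64 -> emit 13 19; bytes_emitted=8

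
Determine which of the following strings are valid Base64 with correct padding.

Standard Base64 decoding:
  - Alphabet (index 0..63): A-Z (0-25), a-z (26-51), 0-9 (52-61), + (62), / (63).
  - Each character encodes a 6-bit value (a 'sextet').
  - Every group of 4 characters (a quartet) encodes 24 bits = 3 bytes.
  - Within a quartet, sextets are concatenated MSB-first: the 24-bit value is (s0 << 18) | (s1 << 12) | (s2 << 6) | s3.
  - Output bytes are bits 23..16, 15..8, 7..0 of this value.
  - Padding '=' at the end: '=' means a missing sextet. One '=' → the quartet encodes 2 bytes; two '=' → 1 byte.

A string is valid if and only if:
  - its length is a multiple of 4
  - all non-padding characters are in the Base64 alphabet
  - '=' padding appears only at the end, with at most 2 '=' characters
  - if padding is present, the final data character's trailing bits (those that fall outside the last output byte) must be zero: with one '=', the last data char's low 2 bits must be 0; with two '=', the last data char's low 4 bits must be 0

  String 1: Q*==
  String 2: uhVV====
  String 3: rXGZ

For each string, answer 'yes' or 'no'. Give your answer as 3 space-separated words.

Answer: no no yes

Derivation:
String 1: 'Q*==' → invalid (bad char(s): ['*'])
String 2: 'uhVV====' → invalid (4 pad chars (max 2))
String 3: 'rXGZ' → valid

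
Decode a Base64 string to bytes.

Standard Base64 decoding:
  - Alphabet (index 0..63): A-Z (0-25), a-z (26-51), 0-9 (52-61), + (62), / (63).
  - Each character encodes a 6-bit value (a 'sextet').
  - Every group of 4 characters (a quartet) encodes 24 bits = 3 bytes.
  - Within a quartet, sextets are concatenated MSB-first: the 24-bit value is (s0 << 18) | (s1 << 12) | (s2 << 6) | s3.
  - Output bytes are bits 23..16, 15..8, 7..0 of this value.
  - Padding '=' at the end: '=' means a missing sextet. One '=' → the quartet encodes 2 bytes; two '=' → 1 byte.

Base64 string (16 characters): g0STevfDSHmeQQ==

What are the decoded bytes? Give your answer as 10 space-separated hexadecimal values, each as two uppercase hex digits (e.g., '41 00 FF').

Answer: 83 44 93 7A F7 C3 48 79 9E 41

Derivation:
After char 0 ('g'=32): chars_in_quartet=1 acc=0x20 bytes_emitted=0
After char 1 ('0'=52): chars_in_quartet=2 acc=0x834 bytes_emitted=0
After char 2 ('S'=18): chars_in_quartet=3 acc=0x20D12 bytes_emitted=0
After char 3 ('T'=19): chars_in_quartet=4 acc=0x834493 -> emit 83 44 93, reset; bytes_emitted=3
After char 4 ('e'=30): chars_in_quartet=1 acc=0x1E bytes_emitted=3
After char 5 ('v'=47): chars_in_quartet=2 acc=0x7AF bytes_emitted=3
After char 6 ('f'=31): chars_in_quartet=3 acc=0x1EBDF bytes_emitted=3
After char 7 ('D'=3): chars_in_quartet=4 acc=0x7AF7C3 -> emit 7A F7 C3, reset; bytes_emitted=6
After char 8 ('S'=18): chars_in_quartet=1 acc=0x12 bytes_emitted=6
After char 9 ('H'=7): chars_in_quartet=2 acc=0x487 bytes_emitted=6
After char 10 ('m'=38): chars_in_quartet=3 acc=0x121E6 bytes_emitted=6
After char 11 ('e'=30): chars_in_quartet=4 acc=0x48799E -> emit 48 79 9E, reset; bytes_emitted=9
After char 12 ('Q'=16): chars_in_quartet=1 acc=0x10 bytes_emitted=9
After char 13 ('Q'=16): chars_in_quartet=2 acc=0x410 bytes_emitted=9
Padding '==': partial quartet acc=0x410 -> emit 41; bytes_emitted=10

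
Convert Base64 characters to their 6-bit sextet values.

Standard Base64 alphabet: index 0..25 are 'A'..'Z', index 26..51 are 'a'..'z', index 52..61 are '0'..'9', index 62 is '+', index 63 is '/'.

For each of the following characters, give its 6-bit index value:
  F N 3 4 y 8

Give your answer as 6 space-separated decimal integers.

'F': A..Z range, ord('F') − ord('A') = 5
'N': A..Z range, ord('N') − ord('A') = 13
'3': 0..9 range, 52 + ord('3') − ord('0') = 55
'4': 0..9 range, 52 + ord('4') − ord('0') = 56
'y': a..z range, 26 + ord('y') − ord('a') = 50
'8': 0..9 range, 52 + ord('8') − ord('0') = 60

Answer: 5 13 55 56 50 60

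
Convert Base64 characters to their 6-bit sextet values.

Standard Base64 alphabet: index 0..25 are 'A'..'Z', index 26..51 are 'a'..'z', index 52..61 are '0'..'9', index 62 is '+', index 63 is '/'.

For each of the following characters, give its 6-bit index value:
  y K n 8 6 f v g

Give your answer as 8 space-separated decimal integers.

Answer: 50 10 39 60 58 31 47 32

Derivation:
'y': a..z range, 26 + ord('y') − ord('a') = 50
'K': A..Z range, ord('K') − ord('A') = 10
'n': a..z range, 26 + ord('n') − ord('a') = 39
'8': 0..9 range, 52 + ord('8') − ord('0') = 60
'6': 0..9 range, 52 + ord('6') − ord('0') = 58
'f': a..z range, 26 + ord('f') − ord('a') = 31
'v': a..z range, 26 + ord('v') − ord('a') = 47
'g': a..z range, 26 + ord('g') − ord('a') = 32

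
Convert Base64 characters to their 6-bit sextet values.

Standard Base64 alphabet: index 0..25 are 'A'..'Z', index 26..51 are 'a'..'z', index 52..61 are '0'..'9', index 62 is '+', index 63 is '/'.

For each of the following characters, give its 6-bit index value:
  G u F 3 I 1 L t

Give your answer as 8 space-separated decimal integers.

Answer: 6 46 5 55 8 53 11 45

Derivation:
'G': A..Z range, ord('G') − ord('A') = 6
'u': a..z range, 26 + ord('u') − ord('a') = 46
'F': A..Z range, ord('F') − ord('A') = 5
'3': 0..9 range, 52 + ord('3') − ord('0') = 55
'I': A..Z range, ord('I') − ord('A') = 8
'1': 0..9 range, 52 + ord('1') − ord('0') = 53
'L': A..Z range, ord('L') − ord('A') = 11
't': a..z range, 26 + ord('t') − ord('a') = 45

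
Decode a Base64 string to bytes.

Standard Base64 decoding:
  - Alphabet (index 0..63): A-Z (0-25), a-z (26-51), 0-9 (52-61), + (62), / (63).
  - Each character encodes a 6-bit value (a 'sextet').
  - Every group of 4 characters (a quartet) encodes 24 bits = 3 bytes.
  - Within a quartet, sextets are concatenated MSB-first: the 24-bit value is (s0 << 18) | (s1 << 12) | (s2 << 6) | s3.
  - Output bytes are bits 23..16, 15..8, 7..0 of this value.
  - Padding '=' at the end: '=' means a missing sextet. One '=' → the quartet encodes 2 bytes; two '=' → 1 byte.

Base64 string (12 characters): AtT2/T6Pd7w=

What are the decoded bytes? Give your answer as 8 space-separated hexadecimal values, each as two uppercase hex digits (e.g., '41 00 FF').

After char 0 ('A'=0): chars_in_quartet=1 acc=0x0 bytes_emitted=0
After char 1 ('t'=45): chars_in_quartet=2 acc=0x2D bytes_emitted=0
After char 2 ('T'=19): chars_in_quartet=3 acc=0xB53 bytes_emitted=0
After char 3 ('2'=54): chars_in_quartet=4 acc=0x2D4F6 -> emit 02 D4 F6, reset; bytes_emitted=3
After char 4 ('/'=63): chars_in_quartet=1 acc=0x3F bytes_emitted=3
After char 5 ('T'=19): chars_in_quartet=2 acc=0xFD3 bytes_emitted=3
After char 6 ('6'=58): chars_in_quartet=3 acc=0x3F4FA bytes_emitted=3
After char 7 ('P'=15): chars_in_quartet=4 acc=0xFD3E8F -> emit FD 3E 8F, reset; bytes_emitted=6
After char 8 ('d'=29): chars_in_quartet=1 acc=0x1D bytes_emitted=6
After char 9 ('7'=59): chars_in_quartet=2 acc=0x77B bytes_emitted=6
After char 10 ('w'=48): chars_in_quartet=3 acc=0x1DEF0 bytes_emitted=6
Padding '=': partial quartet acc=0x1DEF0 -> emit 77 BC; bytes_emitted=8

Answer: 02 D4 F6 FD 3E 8F 77 BC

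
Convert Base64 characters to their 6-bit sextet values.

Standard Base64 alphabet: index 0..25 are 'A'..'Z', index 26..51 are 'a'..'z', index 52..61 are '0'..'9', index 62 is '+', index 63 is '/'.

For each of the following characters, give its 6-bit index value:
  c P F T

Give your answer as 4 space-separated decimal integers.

'c': a..z range, 26 + ord('c') − ord('a') = 28
'P': A..Z range, ord('P') − ord('A') = 15
'F': A..Z range, ord('F') − ord('A') = 5
'T': A..Z range, ord('T') − ord('A') = 19

Answer: 28 15 5 19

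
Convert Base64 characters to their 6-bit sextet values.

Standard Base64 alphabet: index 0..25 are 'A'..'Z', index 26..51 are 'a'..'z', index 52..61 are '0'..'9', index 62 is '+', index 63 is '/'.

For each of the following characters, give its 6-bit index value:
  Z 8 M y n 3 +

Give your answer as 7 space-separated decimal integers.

Answer: 25 60 12 50 39 55 62

Derivation:
'Z': A..Z range, ord('Z') − ord('A') = 25
'8': 0..9 range, 52 + ord('8') − ord('0') = 60
'M': A..Z range, ord('M') − ord('A') = 12
'y': a..z range, 26 + ord('y') − ord('a') = 50
'n': a..z range, 26 + ord('n') − ord('a') = 39
'3': 0..9 range, 52 + ord('3') − ord('0') = 55
'+': index 62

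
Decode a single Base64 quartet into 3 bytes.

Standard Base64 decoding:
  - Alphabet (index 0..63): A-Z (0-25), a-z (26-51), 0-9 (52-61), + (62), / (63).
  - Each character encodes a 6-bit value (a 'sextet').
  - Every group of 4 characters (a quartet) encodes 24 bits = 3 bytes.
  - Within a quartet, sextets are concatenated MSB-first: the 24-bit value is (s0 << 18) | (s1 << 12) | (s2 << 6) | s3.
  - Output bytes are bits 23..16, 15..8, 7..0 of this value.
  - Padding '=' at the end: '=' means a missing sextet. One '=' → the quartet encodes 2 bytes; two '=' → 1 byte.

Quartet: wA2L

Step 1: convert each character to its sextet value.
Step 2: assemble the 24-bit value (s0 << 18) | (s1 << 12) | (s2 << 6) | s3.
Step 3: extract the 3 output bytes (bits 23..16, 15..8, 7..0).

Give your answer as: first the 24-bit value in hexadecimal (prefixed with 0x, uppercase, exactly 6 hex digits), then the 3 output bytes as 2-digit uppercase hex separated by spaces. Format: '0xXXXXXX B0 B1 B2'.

Answer: 0xC00D8B C0 0D 8B

Derivation:
Sextets: w=48, A=0, 2=54, L=11
24-bit: (48<<18) | (0<<12) | (54<<6) | 11
      = 0xC00000 | 0x000000 | 0x000D80 | 0x00000B
      = 0xC00D8B
Bytes: (v>>16)&0xFF=C0, (v>>8)&0xFF=0D, v&0xFF=8B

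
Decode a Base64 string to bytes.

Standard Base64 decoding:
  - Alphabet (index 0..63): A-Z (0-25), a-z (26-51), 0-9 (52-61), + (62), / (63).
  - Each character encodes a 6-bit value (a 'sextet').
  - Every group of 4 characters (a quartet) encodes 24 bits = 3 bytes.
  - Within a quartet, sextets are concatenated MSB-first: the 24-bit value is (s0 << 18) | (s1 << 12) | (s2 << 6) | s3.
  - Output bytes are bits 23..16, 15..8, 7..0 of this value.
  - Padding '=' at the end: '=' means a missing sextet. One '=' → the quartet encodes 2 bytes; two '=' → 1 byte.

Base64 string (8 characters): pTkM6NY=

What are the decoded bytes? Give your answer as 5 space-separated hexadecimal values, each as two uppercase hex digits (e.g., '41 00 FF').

Answer: A5 39 0C E8 D6

Derivation:
After char 0 ('p'=41): chars_in_quartet=1 acc=0x29 bytes_emitted=0
After char 1 ('T'=19): chars_in_quartet=2 acc=0xA53 bytes_emitted=0
After char 2 ('k'=36): chars_in_quartet=3 acc=0x294E4 bytes_emitted=0
After char 3 ('M'=12): chars_in_quartet=4 acc=0xA5390C -> emit A5 39 0C, reset; bytes_emitted=3
After char 4 ('6'=58): chars_in_quartet=1 acc=0x3A bytes_emitted=3
After char 5 ('N'=13): chars_in_quartet=2 acc=0xE8D bytes_emitted=3
After char 6 ('Y'=24): chars_in_quartet=3 acc=0x3A358 bytes_emitted=3
Padding '=': partial quartet acc=0x3A358 -> emit E8 D6; bytes_emitted=5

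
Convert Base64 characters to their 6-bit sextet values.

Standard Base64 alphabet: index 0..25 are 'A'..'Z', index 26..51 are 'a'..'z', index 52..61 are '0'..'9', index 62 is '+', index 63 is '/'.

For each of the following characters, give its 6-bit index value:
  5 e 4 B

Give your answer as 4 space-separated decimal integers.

'5': 0..9 range, 52 + ord('5') − ord('0') = 57
'e': a..z range, 26 + ord('e') − ord('a') = 30
'4': 0..9 range, 52 + ord('4') − ord('0') = 56
'B': A..Z range, ord('B') − ord('A') = 1

Answer: 57 30 56 1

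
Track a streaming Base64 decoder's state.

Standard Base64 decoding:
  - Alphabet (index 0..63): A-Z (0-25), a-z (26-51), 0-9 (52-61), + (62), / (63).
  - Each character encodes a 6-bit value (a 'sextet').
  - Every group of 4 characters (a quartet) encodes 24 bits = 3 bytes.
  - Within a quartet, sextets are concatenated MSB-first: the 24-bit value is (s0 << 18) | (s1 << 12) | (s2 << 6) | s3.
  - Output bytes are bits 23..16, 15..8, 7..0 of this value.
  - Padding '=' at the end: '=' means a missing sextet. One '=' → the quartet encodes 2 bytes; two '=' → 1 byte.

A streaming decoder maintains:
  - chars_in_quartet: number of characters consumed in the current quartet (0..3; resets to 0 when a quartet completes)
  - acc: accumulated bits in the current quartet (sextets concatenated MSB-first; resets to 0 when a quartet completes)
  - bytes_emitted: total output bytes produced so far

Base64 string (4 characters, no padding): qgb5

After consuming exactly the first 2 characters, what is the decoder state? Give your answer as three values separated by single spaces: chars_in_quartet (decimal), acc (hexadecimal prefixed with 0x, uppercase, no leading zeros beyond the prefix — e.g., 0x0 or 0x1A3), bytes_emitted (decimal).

After char 0 ('q'=42): chars_in_quartet=1 acc=0x2A bytes_emitted=0
After char 1 ('g'=32): chars_in_quartet=2 acc=0xAA0 bytes_emitted=0

Answer: 2 0xAA0 0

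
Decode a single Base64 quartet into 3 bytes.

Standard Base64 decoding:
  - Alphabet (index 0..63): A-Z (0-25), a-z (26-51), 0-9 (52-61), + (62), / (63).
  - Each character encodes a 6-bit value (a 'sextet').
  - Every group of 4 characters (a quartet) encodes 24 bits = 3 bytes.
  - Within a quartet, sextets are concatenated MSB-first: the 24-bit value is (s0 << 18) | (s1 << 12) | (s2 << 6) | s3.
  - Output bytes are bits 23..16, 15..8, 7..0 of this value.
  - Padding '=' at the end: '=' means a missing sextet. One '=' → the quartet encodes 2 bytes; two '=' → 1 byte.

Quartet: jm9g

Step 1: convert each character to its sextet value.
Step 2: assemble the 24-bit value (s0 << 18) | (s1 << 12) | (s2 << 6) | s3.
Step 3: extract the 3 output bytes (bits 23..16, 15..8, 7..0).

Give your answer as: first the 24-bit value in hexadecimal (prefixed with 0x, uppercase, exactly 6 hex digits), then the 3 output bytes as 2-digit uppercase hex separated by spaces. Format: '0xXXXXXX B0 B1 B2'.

Answer: 0x8E6F60 8E 6F 60

Derivation:
Sextets: j=35, m=38, 9=61, g=32
24-bit: (35<<18) | (38<<12) | (61<<6) | 32
      = 0x8C0000 | 0x026000 | 0x000F40 | 0x000020
      = 0x8E6F60
Bytes: (v>>16)&0xFF=8E, (v>>8)&0xFF=6F, v&0xFF=60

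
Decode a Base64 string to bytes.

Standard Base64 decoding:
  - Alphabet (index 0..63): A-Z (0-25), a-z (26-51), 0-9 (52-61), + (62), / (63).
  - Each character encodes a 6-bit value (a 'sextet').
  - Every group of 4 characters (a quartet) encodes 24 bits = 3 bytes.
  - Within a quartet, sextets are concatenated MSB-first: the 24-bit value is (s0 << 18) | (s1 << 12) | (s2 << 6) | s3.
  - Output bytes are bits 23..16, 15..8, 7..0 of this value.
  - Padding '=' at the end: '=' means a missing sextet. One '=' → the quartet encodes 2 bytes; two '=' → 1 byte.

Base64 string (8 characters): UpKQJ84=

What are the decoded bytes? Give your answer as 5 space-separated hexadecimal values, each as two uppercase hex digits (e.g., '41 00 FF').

Answer: 52 92 90 27 CE

Derivation:
After char 0 ('U'=20): chars_in_quartet=1 acc=0x14 bytes_emitted=0
After char 1 ('p'=41): chars_in_quartet=2 acc=0x529 bytes_emitted=0
After char 2 ('K'=10): chars_in_quartet=3 acc=0x14A4A bytes_emitted=0
After char 3 ('Q'=16): chars_in_quartet=4 acc=0x529290 -> emit 52 92 90, reset; bytes_emitted=3
After char 4 ('J'=9): chars_in_quartet=1 acc=0x9 bytes_emitted=3
After char 5 ('8'=60): chars_in_quartet=2 acc=0x27C bytes_emitted=3
After char 6 ('4'=56): chars_in_quartet=3 acc=0x9F38 bytes_emitted=3
Padding '=': partial quartet acc=0x9F38 -> emit 27 CE; bytes_emitted=5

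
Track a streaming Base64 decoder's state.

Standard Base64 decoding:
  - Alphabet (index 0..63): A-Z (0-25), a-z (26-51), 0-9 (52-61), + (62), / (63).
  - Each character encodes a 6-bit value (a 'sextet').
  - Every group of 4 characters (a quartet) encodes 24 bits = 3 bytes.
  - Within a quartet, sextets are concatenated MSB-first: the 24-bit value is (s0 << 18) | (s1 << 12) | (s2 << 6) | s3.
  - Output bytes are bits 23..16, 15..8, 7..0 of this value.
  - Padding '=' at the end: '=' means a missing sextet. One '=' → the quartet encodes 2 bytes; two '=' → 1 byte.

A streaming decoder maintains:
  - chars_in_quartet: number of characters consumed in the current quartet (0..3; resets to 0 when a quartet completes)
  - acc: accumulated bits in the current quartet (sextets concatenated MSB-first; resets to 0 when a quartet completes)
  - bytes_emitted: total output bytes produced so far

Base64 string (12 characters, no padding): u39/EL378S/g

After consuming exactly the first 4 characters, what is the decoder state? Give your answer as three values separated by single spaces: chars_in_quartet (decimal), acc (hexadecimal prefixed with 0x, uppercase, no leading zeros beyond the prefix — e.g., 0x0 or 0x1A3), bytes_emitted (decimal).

After char 0 ('u'=46): chars_in_quartet=1 acc=0x2E bytes_emitted=0
After char 1 ('3'=55): chars_in_quartet=2 acc=0xBB7 bytes_emitted=0
After char 2 ('9'=61): chars_in_quartet=3 acc=0x2EDFD bytes_emitted=0
After char 3 ('/'=63): chars_in_quartet=4 acc=0xBB7F7F -> emit BB 7F 7F, reset; bytes_emitted=3

Answer: 0 0x0 3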